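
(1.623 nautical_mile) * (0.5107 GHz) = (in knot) 2.984e+12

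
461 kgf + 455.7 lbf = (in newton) 6548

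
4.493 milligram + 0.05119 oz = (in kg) 0.001456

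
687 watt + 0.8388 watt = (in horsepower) 0.9224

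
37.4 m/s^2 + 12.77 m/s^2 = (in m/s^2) 50.17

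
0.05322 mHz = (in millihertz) 0.05322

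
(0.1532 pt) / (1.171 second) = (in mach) 1.355e-07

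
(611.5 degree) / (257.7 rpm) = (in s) 0.3955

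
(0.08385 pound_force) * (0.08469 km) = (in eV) 1.972e+20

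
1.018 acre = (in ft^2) 4.434e+04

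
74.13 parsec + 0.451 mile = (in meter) 2.287e+18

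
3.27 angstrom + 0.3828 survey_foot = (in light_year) 1.233e-17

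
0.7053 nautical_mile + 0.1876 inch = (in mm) 1.306e+06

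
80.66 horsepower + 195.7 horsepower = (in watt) 2.061e+05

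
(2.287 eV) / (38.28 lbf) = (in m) 2.152e-21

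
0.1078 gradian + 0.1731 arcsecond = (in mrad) 1.694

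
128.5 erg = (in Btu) 1.218e-08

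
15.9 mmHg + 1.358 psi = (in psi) 1.665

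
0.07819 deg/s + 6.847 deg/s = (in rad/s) 0.1209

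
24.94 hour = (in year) 0.002847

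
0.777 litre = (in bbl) 0.004887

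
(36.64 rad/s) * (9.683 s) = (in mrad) 3.548e+05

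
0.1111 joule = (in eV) 6.934e+17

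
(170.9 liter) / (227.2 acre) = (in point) 0.0005269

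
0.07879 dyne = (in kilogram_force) 8.034e-08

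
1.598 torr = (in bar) 0.00213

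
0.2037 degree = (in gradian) 0.2263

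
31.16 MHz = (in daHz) 3.116e+06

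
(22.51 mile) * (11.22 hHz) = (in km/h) 1.463e+08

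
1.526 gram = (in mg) 1526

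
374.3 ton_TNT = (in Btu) 1.484e+09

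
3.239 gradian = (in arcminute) 174.9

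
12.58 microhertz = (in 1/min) 0.0007548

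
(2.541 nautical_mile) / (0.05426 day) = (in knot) 1.951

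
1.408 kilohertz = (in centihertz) 1.408e+05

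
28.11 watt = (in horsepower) 0.0377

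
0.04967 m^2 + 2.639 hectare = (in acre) 6.521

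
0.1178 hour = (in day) 0.004908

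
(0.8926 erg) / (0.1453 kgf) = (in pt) 0.0001776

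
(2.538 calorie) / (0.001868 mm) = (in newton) 5.685e+06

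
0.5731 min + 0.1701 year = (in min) 8.941e+04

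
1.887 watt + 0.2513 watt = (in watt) 2.138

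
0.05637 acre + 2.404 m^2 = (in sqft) 2481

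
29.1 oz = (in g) 825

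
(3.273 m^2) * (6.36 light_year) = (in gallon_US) 5.203e+19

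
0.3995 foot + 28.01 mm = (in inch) 5.897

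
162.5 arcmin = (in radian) 0.04727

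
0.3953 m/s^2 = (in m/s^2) 0.3953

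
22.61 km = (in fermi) 2.261e+19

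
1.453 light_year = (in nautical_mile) 7.422e+12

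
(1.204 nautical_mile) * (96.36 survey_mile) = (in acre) 8.545e+04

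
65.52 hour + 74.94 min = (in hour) 66.77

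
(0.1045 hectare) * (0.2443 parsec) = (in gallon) 2.081e+21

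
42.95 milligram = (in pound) 9.469e-05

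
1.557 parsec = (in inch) 1.891e+18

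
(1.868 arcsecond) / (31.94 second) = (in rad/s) 2.835e-07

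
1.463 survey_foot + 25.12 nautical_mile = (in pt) 1.319e+08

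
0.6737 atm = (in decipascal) 6.826e+05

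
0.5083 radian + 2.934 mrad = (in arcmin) 1757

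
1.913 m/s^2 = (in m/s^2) 1.913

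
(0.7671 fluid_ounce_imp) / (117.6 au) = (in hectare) 1.239e-22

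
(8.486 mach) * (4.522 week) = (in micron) 7.902e+15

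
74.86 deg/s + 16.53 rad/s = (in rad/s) 17.84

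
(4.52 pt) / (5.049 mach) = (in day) 1.074e-11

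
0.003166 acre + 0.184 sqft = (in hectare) 0.001283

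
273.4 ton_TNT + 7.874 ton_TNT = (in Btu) 1.115e+09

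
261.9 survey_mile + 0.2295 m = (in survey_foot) 1.383e+06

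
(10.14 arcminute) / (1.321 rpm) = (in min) 0.0003554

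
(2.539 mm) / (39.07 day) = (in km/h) 2.708e-09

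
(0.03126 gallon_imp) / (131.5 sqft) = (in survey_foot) 3.816e-05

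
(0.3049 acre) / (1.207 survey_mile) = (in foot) 2.084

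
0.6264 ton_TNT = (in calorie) 6.264e+08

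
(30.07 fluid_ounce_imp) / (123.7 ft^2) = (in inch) 0.002927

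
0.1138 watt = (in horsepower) 0.0001526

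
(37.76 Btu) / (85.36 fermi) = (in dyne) 4.667e+22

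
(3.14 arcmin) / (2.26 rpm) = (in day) 4.467e-08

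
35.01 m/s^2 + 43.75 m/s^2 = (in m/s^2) 78.76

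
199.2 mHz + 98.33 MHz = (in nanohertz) 9.833e+16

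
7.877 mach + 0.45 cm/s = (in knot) 5214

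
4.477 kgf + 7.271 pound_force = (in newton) 76.25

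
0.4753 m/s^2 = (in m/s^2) 0.4753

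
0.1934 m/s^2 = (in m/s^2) 0.1934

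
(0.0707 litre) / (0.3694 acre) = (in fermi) 4.729e+07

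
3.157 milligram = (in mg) 3.157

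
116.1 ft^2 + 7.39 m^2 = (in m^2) 18.18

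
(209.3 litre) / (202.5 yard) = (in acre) 2.793e-07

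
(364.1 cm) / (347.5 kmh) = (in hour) 1.048e-05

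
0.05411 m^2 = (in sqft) 0.5824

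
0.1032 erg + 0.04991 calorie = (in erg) 2.088e+06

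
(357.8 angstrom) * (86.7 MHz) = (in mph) 6.939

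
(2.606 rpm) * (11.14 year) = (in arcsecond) 1.978e+13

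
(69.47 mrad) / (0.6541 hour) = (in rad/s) 2.95e-05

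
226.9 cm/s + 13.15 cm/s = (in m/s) 2.401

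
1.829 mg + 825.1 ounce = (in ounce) 825.1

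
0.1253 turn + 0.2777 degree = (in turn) 0.1261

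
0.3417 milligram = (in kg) 3.417e-07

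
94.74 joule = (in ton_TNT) 2.264e-08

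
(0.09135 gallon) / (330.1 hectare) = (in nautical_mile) 5.656e-14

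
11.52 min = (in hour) 0.192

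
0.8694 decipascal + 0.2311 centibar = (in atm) 0.002282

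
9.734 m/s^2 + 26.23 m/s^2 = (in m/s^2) 35.96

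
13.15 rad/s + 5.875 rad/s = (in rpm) 181.7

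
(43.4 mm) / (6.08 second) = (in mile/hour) 0.01597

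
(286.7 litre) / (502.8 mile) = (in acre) 8.755e-11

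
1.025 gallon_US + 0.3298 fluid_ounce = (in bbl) 0.02447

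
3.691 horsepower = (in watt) 2752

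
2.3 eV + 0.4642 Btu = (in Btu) 0.4642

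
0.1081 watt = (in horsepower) 0.000145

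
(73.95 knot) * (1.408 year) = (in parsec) 5.474e-08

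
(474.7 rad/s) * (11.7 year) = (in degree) 1.004e+13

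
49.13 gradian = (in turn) 0.1228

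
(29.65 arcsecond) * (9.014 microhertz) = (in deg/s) 7.424e-08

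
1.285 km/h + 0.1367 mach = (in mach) 0.1377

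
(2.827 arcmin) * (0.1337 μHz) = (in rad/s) 1.099e-10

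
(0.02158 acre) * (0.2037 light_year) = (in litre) 1.683e+20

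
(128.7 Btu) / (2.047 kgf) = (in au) 4.522e-08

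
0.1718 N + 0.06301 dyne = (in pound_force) 0.03862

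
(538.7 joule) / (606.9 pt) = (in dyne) 2.516e+08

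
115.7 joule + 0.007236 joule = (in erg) 1.157e+09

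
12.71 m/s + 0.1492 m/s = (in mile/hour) 28.77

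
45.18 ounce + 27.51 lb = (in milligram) 1.376e+07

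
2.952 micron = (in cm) 0.0002952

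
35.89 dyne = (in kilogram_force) 3.66e-05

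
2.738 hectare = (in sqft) 2.947e+05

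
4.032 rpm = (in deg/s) 24.19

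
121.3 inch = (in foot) 10.11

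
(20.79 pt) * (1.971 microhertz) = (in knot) 2.81e-08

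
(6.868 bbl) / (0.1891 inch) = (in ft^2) 2447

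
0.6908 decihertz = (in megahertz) 6.908e-08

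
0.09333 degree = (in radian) 0.001629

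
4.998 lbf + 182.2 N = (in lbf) 45.96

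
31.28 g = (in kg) 0.03128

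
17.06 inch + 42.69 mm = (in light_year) 5.031e-17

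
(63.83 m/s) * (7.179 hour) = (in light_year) 1.744e-10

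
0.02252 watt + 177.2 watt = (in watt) 177.2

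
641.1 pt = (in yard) 0.2473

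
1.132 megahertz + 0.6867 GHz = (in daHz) 6.878e+07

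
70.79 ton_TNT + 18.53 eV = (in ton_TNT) 70.79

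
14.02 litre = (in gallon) 3.704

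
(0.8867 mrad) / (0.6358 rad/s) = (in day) 1.614e-08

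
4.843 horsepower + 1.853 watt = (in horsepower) 4.845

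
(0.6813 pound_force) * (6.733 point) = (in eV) 4.493e+16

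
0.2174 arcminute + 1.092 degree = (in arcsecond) 3944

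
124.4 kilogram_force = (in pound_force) 274.3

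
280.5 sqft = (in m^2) 26.06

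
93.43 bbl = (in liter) 1.485e+04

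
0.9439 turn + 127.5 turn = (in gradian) 5.138e+04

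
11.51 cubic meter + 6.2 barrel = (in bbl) 78.6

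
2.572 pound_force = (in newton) 11.44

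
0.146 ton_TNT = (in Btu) 5.79e+05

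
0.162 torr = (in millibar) 0.216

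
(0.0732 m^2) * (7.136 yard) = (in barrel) 3.004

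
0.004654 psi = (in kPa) 0.03209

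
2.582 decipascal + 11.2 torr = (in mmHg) 11.2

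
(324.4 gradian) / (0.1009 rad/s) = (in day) 0.0005845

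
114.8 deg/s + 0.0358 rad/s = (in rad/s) 2.039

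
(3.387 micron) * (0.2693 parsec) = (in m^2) 2.815e+10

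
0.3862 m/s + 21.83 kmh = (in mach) 0.01894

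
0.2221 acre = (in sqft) 9675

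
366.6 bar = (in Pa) 3.666e+07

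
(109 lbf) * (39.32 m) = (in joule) 1.906e+04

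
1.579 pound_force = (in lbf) 1.579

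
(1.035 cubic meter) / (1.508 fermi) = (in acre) 1.696e+11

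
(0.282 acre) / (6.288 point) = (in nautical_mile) 277.8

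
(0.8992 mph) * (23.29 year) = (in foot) 9.686e+08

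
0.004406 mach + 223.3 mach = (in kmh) 2.737e+05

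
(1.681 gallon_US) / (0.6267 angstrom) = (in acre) 2.509e+04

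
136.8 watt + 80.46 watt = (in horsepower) 0.2914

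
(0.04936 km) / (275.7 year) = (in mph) 1.27e-08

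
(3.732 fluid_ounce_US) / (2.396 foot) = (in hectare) 1.511e-08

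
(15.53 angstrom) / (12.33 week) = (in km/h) 7.497e-16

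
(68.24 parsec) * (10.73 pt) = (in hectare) 7.971e+11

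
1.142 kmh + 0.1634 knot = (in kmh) 1.445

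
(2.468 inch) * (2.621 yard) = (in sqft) 1.617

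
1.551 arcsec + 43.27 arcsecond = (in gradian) 0.01383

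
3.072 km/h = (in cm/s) 85.33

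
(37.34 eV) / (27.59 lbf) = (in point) 1.382e-16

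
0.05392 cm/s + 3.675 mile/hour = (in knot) 3.195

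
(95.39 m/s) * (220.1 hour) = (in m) 7.558e+07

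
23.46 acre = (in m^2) 9.494e+04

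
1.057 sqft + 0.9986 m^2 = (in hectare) 0.0001097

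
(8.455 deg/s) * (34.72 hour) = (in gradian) 1.174e+06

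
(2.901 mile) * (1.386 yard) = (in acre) 1.462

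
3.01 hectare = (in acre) 7.438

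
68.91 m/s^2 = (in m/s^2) 68.91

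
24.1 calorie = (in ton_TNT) 2.41e-08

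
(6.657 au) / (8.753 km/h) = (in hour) 1.138e+08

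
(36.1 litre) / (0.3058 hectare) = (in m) 1.181e-05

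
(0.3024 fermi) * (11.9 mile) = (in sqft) 6.234e-11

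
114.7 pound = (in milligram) 5.203e+07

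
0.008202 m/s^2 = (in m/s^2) 0.008202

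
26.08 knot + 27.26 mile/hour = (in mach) 0.07519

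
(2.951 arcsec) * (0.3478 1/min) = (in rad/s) 8.293e-08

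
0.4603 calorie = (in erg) 1.926e+07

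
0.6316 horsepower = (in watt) 471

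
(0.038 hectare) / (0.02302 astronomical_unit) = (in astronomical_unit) 7.376e-19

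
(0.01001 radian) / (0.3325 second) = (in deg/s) 1.725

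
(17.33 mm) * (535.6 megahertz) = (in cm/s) 9.282e+08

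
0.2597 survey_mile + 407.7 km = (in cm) 4.081e+07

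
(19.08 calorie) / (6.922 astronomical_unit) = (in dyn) 7.709e-06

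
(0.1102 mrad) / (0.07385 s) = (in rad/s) 0.001492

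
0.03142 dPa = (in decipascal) 0.03142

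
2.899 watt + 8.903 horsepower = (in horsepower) 8.907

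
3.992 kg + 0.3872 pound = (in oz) 147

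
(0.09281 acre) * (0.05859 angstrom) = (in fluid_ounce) 7.441e-05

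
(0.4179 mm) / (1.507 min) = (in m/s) 4.622e-06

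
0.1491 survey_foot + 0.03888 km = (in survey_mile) 0.02419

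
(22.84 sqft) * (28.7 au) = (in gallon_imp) 2.004e+15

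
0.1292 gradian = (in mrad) 2.029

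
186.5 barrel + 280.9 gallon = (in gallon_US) 8114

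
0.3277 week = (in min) 3303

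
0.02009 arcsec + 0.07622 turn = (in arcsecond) 9.878e+04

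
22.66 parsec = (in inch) 2.753e+19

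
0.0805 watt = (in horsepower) 0.000108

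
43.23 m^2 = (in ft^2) 465.3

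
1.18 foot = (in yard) 0.3933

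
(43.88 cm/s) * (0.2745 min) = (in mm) 7227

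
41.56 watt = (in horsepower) 0.05573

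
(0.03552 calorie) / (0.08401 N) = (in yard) 1.935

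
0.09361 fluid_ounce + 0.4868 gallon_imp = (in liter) 2.216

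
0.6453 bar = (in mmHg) 484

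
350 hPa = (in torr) 262.5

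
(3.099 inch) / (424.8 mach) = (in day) 6.299e-12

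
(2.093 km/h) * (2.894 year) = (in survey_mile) 3.297e+04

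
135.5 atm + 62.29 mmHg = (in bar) 137.4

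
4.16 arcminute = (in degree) 0.06933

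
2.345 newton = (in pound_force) 0.5272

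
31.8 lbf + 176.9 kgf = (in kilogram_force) 191.3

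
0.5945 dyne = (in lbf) 1.336e-06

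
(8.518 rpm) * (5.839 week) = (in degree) 1.805e+08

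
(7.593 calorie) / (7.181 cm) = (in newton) 442.4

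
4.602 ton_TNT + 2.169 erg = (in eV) 1.202e+29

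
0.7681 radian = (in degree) 44.01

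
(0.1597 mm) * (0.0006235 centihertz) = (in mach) 2.924e-12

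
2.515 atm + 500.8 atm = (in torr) 3.825e+05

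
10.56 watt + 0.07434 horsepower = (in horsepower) 0.0885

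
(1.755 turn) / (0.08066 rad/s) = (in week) 0.000226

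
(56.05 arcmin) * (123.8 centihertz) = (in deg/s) 1.156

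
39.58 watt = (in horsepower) 0.05308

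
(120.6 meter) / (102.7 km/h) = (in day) 4.893e-05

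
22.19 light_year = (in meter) 2.099e+17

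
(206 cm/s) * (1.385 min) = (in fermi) 1.712e+17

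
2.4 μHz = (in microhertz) 2.4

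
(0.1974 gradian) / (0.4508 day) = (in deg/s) 4.561e-06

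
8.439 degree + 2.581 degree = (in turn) 0.03061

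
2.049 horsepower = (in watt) 1528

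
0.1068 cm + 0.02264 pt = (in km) 1.076e-06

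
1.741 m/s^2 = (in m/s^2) 1.741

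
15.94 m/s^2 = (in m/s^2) 15.94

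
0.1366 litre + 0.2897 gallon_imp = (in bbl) 0.009143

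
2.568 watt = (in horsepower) 0.003444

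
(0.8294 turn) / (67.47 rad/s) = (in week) 1.277e-07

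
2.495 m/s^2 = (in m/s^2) 2.495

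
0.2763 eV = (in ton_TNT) 1.058e-29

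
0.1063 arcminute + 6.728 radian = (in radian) 6.728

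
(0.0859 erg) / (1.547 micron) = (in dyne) 555.3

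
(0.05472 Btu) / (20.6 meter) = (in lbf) 0.63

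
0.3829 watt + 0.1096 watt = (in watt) 0.4925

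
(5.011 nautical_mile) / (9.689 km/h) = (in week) 0.005701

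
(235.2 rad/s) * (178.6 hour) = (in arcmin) 5.199e+11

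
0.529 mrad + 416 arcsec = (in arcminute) 8.752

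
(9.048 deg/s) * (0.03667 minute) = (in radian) 0.3474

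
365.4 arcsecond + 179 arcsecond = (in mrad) 2.639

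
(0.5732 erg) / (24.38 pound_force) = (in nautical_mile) 2.854e-13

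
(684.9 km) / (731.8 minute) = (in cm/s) 1560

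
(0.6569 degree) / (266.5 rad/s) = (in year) 1.364e-12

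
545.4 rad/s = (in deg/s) 3.125e+04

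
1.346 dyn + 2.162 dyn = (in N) 3.508e-05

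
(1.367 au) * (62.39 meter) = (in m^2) 1.276e+13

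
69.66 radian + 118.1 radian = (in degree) 1.076e+04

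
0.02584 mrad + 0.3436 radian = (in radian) 0.3436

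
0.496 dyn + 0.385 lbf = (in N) 1.713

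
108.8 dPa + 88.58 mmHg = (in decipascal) 1.182e+05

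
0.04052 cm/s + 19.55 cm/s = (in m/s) 0.1959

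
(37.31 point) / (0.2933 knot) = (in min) 0.001454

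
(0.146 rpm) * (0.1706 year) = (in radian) 8.226e+04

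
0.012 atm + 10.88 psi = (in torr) 571.8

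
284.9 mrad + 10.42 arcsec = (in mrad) 285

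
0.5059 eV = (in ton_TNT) 1.937e-29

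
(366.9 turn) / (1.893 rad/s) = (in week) 0.002014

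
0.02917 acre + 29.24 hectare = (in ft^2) 3.149e+06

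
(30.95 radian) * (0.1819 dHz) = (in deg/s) 32.26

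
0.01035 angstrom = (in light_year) 1.094e-28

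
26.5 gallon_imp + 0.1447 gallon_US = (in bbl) 0.7612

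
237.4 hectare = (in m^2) 2.374e+06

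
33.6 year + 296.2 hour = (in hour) 2.946e+05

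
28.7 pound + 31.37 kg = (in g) 4.439e+04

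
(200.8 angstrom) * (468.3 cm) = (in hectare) 9.403e-12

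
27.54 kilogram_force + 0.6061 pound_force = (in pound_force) 61.32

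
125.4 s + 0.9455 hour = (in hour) 0.9803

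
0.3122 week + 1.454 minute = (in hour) 52.47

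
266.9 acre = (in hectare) 108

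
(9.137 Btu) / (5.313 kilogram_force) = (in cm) 1.85e+04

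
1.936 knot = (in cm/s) 99.6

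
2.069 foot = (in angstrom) 6.306e+09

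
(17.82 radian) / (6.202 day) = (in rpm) 0.0003176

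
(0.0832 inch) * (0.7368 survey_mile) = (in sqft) 26.97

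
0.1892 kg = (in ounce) 6.674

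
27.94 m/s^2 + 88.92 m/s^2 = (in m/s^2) 116.9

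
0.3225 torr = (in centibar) 0.043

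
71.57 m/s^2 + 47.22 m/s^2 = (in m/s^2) 118.8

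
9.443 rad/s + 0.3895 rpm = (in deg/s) 543.4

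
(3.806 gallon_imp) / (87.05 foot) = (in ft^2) 0.007019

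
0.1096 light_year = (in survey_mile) 6.443e+11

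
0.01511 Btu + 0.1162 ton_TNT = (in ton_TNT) 0.1162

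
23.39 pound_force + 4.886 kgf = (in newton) 152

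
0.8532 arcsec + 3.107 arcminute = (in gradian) 0.0578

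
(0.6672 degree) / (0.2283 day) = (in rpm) 5.637e-06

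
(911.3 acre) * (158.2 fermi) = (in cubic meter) 5.834e-07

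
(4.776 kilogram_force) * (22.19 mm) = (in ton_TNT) 2.484e-10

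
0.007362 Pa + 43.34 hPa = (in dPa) 4.334e+04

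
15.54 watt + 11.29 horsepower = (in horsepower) 11.31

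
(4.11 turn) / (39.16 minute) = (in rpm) 0.105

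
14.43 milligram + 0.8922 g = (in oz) 0.03198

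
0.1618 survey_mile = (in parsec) 8.439e-15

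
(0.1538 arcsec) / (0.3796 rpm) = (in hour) 5.21e-09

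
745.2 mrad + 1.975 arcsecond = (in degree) 42.7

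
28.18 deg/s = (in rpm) 4.697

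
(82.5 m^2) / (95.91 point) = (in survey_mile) 1.515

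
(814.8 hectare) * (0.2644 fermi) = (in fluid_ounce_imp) 7.582e-05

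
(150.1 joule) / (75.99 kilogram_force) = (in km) 0.0002014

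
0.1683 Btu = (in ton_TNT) 4.244e-08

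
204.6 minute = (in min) 204.6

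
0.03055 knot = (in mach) 4.616e-05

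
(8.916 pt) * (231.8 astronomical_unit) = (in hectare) 1.091e+07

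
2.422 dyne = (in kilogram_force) 2.47e-06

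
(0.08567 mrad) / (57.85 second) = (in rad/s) 1.481e-06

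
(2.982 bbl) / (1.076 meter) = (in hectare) 4.406e-05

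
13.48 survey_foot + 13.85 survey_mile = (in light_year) 2.356e-12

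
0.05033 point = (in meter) 1.776e-05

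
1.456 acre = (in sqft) 6.342e+04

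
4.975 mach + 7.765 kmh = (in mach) 4.981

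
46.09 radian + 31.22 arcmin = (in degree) 2641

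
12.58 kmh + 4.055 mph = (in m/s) 5.307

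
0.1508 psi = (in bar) 0.0104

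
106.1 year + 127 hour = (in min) 5.577e+07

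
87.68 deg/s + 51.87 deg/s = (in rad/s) 2.436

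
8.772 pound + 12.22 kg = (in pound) 35.71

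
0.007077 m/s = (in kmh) 0.02548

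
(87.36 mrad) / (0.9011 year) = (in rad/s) 3.074e-09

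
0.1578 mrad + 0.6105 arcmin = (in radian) 0.0003354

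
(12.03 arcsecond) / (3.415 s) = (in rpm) 0.0001631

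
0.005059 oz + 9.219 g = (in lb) 0.02064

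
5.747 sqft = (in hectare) 5.339e-05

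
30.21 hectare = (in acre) 74.65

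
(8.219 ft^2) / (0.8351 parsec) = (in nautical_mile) 1.6e-20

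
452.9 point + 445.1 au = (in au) 445.1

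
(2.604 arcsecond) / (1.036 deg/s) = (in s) 0.0006982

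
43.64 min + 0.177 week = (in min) 1828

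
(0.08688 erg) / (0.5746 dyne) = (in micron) 1512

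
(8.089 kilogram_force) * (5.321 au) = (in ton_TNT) 1.509e+04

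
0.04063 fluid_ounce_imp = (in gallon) 0.000305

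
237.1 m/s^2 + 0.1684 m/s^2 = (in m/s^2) 237.3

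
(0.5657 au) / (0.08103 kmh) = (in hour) 1.044e+09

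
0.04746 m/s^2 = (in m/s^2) 0.04746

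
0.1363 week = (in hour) 22.9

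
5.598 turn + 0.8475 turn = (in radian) 40.5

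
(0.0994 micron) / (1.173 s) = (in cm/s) 8.474e-06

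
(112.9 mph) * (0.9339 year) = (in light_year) 1.571e-07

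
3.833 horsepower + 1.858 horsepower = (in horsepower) 5.691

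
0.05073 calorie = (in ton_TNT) 5.073e-11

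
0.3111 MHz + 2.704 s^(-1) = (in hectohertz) 3111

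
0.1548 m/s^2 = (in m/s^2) 0.1548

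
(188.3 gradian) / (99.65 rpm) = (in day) 3.281e-06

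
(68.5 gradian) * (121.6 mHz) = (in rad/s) 0.1308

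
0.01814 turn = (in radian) 0.114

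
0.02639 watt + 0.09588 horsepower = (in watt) 71.52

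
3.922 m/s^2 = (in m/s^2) 3.922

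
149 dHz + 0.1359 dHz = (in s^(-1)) 14.91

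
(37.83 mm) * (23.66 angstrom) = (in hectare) 8.951e-15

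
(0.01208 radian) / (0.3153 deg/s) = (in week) 3.63e-06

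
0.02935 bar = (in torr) 22.01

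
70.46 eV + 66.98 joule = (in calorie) 16.01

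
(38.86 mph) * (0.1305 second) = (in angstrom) 2.267e+10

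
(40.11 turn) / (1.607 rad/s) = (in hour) 0.04356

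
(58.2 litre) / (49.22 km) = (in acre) 2.922e-10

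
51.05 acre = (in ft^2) 2.224e+06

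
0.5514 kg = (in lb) 1.216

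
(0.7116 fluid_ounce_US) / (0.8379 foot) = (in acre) 2.036e-08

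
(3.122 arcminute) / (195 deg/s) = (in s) 0.0002668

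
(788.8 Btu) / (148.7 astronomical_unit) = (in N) 3.741e-08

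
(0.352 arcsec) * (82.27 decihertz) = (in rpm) 0.0001341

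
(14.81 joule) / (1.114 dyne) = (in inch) 5.234e+07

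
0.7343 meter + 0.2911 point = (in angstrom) 7.344e+09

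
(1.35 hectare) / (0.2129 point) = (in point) 5.095e+11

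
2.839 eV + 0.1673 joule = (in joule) 0.1673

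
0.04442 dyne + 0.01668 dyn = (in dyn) 0.0611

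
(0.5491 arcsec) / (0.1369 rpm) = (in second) 0.0001857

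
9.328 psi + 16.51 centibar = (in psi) 11.72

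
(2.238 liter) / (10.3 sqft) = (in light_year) 2.472e-19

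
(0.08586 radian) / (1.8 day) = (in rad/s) 5.521e-07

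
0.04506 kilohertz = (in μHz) 4.506e+07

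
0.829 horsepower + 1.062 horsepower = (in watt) 1410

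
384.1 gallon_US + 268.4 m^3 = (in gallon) 7.129e+04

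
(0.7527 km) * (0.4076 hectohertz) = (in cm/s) 3.068e+06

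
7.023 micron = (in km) 7.023e-09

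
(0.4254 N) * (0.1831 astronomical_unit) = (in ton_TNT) 2.785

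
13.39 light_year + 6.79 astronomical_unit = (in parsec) 4.105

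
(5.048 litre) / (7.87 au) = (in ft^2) 4.615e-14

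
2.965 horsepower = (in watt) 2211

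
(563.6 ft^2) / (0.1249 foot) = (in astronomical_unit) 9.194e-09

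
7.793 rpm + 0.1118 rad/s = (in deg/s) 53.16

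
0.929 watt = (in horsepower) 0.001246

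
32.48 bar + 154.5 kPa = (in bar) 34.02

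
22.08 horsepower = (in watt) 1.647e+04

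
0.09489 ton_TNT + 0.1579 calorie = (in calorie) 9.489e+07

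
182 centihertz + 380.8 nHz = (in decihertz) 18.2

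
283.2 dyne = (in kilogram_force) 0.0002888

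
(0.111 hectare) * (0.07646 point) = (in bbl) 0.1883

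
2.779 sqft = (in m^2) 0.2582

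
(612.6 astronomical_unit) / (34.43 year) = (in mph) 1.888e+05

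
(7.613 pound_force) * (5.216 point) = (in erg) 6.231e+05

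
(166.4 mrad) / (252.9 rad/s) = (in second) 0.000658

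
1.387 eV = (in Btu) 2.106e-22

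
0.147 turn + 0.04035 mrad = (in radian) 0.9237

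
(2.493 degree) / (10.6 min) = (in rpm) 0.0006533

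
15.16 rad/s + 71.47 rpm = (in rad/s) 22.64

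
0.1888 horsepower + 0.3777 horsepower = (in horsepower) 0.5665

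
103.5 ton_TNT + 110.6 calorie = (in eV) 2.703e+30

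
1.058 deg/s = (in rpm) 0.1763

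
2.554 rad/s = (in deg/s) 146.3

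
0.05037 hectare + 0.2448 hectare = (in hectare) 0.2952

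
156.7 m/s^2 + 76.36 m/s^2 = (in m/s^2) 233.1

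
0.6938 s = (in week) 1.147e-06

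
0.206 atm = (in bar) 0.2087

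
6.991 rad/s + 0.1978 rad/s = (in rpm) 68.65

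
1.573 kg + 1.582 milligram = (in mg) 1.573e+06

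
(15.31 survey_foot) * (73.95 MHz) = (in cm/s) 3.451e+10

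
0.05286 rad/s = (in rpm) 0.5048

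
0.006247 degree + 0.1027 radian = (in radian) 0.1028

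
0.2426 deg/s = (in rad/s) 0.004234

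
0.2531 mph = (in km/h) 0.4073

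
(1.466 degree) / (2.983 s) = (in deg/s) 0.4915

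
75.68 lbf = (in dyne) 3.366e+07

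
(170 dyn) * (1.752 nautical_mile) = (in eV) 3.443e+19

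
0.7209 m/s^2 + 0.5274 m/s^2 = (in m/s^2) 1.248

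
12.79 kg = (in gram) 1.279e+04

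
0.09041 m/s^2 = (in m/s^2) 0.09041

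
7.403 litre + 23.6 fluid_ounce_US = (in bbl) 0.05095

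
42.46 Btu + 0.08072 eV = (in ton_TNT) 1.071e-05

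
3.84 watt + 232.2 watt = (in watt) 236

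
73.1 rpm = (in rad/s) 7.655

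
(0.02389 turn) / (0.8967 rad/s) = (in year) 5.308e-09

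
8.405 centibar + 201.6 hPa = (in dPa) 2.856e+05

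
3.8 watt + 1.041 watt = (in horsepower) 0.006492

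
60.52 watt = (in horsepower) 0.08116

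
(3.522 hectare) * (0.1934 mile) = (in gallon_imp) 2.411e+09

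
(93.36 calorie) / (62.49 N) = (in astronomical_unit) 4.178e-11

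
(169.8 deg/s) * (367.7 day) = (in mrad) 9.415e+10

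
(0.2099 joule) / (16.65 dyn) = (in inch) 4.963e+04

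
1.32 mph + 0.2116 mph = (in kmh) 2.465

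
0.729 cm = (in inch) 0.287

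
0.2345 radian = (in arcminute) 806.2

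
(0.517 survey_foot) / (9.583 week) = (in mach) 7.985e-11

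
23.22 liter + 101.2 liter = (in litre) 124.4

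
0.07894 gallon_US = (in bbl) 0.00188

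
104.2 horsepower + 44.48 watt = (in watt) 7.775e+04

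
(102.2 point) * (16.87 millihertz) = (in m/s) 0.0006082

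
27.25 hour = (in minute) 1635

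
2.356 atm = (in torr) 1791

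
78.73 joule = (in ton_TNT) 1.882e-08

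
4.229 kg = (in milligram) 4.229e+06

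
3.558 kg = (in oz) 125.5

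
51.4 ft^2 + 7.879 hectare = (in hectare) 7.879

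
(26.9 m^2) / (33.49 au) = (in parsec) 1.74e-28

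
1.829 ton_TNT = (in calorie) 1.829e+09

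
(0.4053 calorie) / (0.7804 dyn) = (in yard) 2.376e+05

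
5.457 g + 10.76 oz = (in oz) 10.95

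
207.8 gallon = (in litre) 786.6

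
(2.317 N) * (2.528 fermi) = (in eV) 3.656e+04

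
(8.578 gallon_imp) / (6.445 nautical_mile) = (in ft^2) 3.517e-05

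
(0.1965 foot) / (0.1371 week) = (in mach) 2.121e-09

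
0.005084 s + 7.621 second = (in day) 8.826e-05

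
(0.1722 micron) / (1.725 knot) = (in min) 3.234e-09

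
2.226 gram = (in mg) 2226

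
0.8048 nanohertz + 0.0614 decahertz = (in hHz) 0.00614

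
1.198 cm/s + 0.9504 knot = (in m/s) 0.5009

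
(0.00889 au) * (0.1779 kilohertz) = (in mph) 5.292e+11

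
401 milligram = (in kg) 0.000401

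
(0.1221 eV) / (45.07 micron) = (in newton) 4.34e-16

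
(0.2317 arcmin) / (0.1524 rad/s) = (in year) 1.402e-11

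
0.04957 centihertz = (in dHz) 0.004957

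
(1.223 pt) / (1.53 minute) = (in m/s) 4.7e-06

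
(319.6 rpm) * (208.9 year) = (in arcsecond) 4.548e+16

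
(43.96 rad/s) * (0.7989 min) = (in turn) 335.4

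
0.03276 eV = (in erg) 5.249e-14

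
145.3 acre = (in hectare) 58.8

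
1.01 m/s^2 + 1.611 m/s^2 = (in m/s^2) 2.621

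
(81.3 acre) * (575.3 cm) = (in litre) 1.893e+09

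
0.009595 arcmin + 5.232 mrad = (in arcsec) 1080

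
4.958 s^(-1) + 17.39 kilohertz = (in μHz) 1.739e+10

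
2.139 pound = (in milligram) 9.702e+05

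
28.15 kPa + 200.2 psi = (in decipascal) 1.408e+07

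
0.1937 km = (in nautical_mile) 0.1046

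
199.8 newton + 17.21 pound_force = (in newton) 276.4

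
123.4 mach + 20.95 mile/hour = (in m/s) 4.203e+04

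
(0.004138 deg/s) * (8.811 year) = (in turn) 3194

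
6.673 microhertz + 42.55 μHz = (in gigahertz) 4.922e-14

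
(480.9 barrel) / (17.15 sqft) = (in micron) 4.799e+07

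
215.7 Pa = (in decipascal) 2157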